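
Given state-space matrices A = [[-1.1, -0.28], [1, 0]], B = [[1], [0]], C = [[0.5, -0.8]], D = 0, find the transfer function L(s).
L(s) = C(sI - A)⁻¹B + D.
Characteristic polynomial det(sI - A) = s^2 + 1.1*s + 0.28.
Numerator from C·adj(sI-A)·B + D·det(sI-A) = 0.5*s - 0.8.
L(s) = (0.5*s - 0.8)/(s^2 + 1.1*s + 0.28)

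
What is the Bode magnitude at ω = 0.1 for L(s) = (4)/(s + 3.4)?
Substitute s = j*0.1: L(j0.1) = 1.17545 - 0.0345722j.
|L(j0.1)| = sqrt(Re² + Im²) = 1.176.
20*log₁₀(1.176) = 1.41 dB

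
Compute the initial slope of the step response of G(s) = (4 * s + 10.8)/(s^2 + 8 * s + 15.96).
IVT: y'(0⁺) = lim_{s→∞} s²·Y(s) = lim_{s→∞} s·G(s).
deg(num) = 1, deg(den) = 2, relative degree = 1, so s·G(s) → (leading num)/(leading den) = 4/1 = 4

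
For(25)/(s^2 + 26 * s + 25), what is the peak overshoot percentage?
Standard form: ωn²/(s²+2ζωn·s+ωn²) → ωn = 5, ζ = 2.6.
ζ ≥ 1, so the response is non-oscillatory: peak overshoot = 0%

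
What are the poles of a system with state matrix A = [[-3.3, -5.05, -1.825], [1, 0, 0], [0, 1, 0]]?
Eigenvalues solve det(λI - A) = 0.
Characteristic polynomial: λ^3 + 3.3*λ^2 + 5.05*λ + 1.825 = 0.
Factor: (λ + 0.5)(λ^2 + 2.8*λ + 3.65) = 0.
Roots: -0.5, -1.4 + 1.3j, -1.4 - 1.3j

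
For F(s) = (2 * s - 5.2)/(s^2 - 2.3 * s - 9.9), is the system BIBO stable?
Denominator: s^2 - 2.3*s - 9.9 = (s - 4.5)(s + 2.2). Poles: -2.2, 4.5. All Re(p)<0: No (unstable)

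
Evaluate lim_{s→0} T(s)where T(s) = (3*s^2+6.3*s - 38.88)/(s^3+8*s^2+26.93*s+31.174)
DC gain = T(0) = num(0)/den(0) = -38.88/31.174 = -1.247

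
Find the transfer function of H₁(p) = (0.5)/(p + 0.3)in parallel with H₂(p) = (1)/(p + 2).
Parallel: H = H₁ + H₂ = (n₁·d₂ + n₂·d₁)/(d₁·d₂).
n₁·d₂ = 0.5*p + 1. n₂·d₁ = p + 0.3. Sum = 1.5*p + 1.3. d₁·d₂ = p^2 + 2.3*p + 0.6.
H(p) = (1.5*p + 1.3)/(p^2 + 2.3*p + 0.6)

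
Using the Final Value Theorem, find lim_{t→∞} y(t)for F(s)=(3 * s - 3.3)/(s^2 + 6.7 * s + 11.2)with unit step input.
FVT: lim_{t→∞} y(t) = lim_{s→0} s*Y(s) where Y(s) = F(s)/s.
= lim_{s→0} F(s) = F(0) = num(0)/den(0) = -3.3/11.2 = -0.2946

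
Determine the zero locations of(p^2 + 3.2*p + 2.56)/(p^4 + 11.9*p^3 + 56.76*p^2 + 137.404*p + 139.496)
Set numerator = 0: p^2 + 3.2*p + 2.56 = (p + 1.6)(p + 1.6) = 0 → Zeros: -1.6, -1.6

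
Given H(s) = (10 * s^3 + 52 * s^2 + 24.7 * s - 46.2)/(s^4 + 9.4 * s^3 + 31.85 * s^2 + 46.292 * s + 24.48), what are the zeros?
Set numerator = 0: 10*s^3 + 52*s^2 + 24.7*s - 46.2 = 10*(s + 4.4)(s - 0.7)(s + 1.5) = 0 → Zeros: -1.5, -4.4, 0.7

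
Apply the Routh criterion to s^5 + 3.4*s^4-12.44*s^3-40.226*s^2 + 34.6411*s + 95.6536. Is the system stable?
Routh array:
s^5: [1, -12.44, 34.6411]; s^4: [3.4, -40.226, 95.6536]; s^3: [-0.608824, 6.50769]; s^2: [-3.88355, 95.6536]; s^1: [-8.48792]; s^0: [95.6536]
First column: [1, 3.4, -0.608824, -3.88355, -8.48792, 95.6536]. Sign changes = 2.
No, unstable (2 RHP root(s))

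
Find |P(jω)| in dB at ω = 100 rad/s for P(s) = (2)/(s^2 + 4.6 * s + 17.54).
Substitute s = j*100: P(j100) = -0.000199927 - 9.2128e-06j.
|P(j100)| = sqrt(Re² + Im²) = 0.0002001.
20*log₁₀(0.0002001) = -73.97 dB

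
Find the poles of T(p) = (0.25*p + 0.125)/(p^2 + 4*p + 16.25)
Set denominator = 0: p^2 + 4*p + 16.25 = 0 → Poles: -2 + 3.5j, -2 - 3.5j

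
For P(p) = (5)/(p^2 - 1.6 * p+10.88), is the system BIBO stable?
Denominator: p^2 - 1.6*p + 10.88. Poles: 0.8 + 3.2j, 0.8 - 3.2j. All Re(p)<0: No (unstable)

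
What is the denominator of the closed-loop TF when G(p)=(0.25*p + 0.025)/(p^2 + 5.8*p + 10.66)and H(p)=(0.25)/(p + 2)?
Characteristic poly = G_den * H_den + G_num * H_num = (p^3 + 7.8*p^2 + 22.26*p + 21.32) + (0.0625*p + 0.00625) = p^3 + 7.8*p^2 + 22.3225*p + 21.32625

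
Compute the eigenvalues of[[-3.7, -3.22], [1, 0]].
Eigenvalues solve det(λI - A) = 0.
Characteristic polynomial: λ^2 + 3.7*λ + 3.22 = 0.
Factor: (λ + 2.3)(λ + 1.4) = 0.
Roots: -1.4, -2.3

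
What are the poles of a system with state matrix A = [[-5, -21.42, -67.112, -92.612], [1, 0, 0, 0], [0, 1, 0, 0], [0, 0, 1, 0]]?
Eigenvalues solve det(λI - A) = 0.
Characteristic polynomial: λ^4 + 5*λ^3 + 21.42*λ^2 + 67.112*λ + 92.612 = 0.
Factor: (λ^2 + 4.8*λ + 6.76)(λ^2 + 0.2*λ + 13.7) = 0.
Roots: -0.1 + 3.7j, -0.1 - 3.7j, -2.4 + 1j, -2.4 - 1j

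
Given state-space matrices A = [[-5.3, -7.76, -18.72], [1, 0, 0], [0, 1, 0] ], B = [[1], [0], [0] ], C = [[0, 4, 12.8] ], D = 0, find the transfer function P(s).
P(s) = C(sI - A)⁻¹B + D.
Characteristic polynomial det(sI - A) = s^3 + 5.3*s^2 + 7.76*s + 18.72.
Numerator from C·adj(sI-A)·B + D·det(sI-A) = 4*s + 12.8.
P(s) = (4*s + 12.8)/(s^3 + 5.3*s^2 + 7.76*s + 18.72)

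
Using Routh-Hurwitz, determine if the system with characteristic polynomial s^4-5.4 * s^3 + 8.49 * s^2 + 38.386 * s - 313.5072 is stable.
Routh array:
s^4: [1, 8.49, -313.5072]; s^3: [-5.4, 38.386]; s^2: [15.5985, -313.5072]; s^1: [-70.146]; s^0: [-313.5072]
First column: [1, -5.4, 15.5985, -70.146, -313.5072]. Sign changes = 3.
No, unstable (3 RHP root(s))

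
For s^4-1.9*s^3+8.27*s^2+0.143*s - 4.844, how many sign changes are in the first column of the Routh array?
Routh array:
s^4: [1, 8.27, -4.844]; s^3: [-1.9, 0.143]; s^2: [8.34526, -4.844]; s^1: [-0.959853]; s^0: [-4.844]
First column: [1, -1.9, 8.34526, -0.959853, -4.844]. Sign changes = 3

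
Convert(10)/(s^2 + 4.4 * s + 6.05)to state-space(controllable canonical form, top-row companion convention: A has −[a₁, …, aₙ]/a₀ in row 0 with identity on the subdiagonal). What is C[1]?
Reachable canonical form: C = numerator coefficients (right-aligned, zero-padded to length n).
num = 10, C = [[0, 10]].
C[1] = 10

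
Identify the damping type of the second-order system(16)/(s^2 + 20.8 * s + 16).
Standard form: ωn²/(s²+2ζωn·s+ωn²) gives ωn=4, ζ=2.6.
Overdamped (ζ = 2.6 > 1)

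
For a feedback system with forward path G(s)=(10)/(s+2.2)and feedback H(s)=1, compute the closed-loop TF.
Closed-loop T = G/(1+GH).
Numerator: G_num * H_den = 10.
Denominator: G_den * H_den + G_num * H_num = (s + 2.2) + (10) = s + 12.2.
T(s) = (10)/(s + 12.2)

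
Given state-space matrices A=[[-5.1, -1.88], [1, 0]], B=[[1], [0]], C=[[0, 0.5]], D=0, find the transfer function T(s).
T(s) = C(sI - A)⁻¹B + D.
Characteristic polynomial det(sI - A) = s^2 + 5.1*s + 1.88.
Numerator from C·adj(sI-A)·B + D·det(sI-A) = 0.5.
T(s) = (0.5)/(s^2 + 5.1*s + 1.88)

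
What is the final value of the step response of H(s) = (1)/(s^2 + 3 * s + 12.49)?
FVT: lim_{t→∞} y(t) = lim_{s→0} s*Y(s) where Y(s) = H(s)/s.
= lim_{s→0} H(s) = H(0) = num(0)/den(0) = 1/12.49 = 0.08006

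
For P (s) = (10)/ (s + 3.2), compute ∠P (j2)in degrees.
Substitute s = j*2: P(j2) = 2.24719 - 1.40449j.
∠P(j2) = atan2(Im, Re) = atan2(-1.40449, 2.24719) = -32.01°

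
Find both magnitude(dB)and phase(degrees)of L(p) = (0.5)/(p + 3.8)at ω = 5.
Substitute p = j*5: L(j5) = 0.0481744 - 0.0633874j.
|L| = 20*log₁₀(sqrt(Re²+Im²)) = -21.98 dB.
∠L = atan2(Im, Re) = -52.77°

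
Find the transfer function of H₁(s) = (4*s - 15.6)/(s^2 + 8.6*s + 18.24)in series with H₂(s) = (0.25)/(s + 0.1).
Series: H = H₁ · H₂ = (n₁·n₂)/(d₁·d₂).
Num: n₁·n₂ = s - 3.9. Den: d₁·d₂ = s^3 + 8.7*s^2 + 19.1*s + 1.824.
H(s) = (s - 3.9)/(s^3 + 8.7*s^2 + 19.1*s + 1.824)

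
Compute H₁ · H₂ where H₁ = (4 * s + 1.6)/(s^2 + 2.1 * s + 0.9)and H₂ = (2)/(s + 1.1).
Series: H = H₁ · H₂ = (n₁·n₂)/(d₁·d₂).
Num: n₁·n₂ = 8*s + 3.2. Den: d₁·d₂ = s^3 + 3.2*s^2 + 3.21*s + 0.99.
H(s) = (8*s + 3.2)/(s^3 + 3.2*s^2 + 3.21*s + 0.99)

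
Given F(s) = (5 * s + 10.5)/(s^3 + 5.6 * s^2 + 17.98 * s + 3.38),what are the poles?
Set denominator = 0: s^3 + 5.6*s^2 + 17.98*s + 3.38 = (s + 0.2)(s^2 + 5.4*s + 16.9) = 0 → Poles: -0.2, -2.7 + 3.1j, -2.7 - 3.1j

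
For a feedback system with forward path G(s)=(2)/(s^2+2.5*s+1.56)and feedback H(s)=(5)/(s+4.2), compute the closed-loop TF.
Closed-loop T = G/(1+GH).
Numerator: G_num * H_den = 2*s + 8.4.
Denominator: G_den * H_den + G_num * H_num = (s^3 + 6.7*s^2 + 12.06*s + 6.552) + (10) = s^3 + 6.7*s^2 + 12.06*s + 16.552.
T(s) = (2*s + 8.4)/(s^3 + 6.7*s^2 + 12.06*s + 16.552)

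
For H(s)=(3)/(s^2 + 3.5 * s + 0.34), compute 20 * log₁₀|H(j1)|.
Substitute s = j*1: H(j1) = -0.156082 - 0.82771j.
|H(j1)| = sqrt(Re² + Im²) = 0.8423.
20*log₁₀(0.8423) = -1.49 dB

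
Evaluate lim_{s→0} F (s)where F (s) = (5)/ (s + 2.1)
DC gain = F(0) = num(0)/den(0) = 5/2.1 = 2.381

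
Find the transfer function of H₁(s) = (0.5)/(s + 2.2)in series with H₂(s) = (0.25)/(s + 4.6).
Series: H = H₁ · H₂ = (n₁·n₂)/(d₁·d₂).
Num: n₁·n₂ = 0.125. Den: d₁·d₂ = s^2 + 6.8*s + 10.12.
H(s) = (0.125)/(s^2 + 6.8*s + 10.12)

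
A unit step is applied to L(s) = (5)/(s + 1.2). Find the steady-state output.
FVT: lim_{t→∞} y(t) = lim_{s→0} s*Y(s) where Y(s) = L(s)/s.
= lim_{s→0} L(s) = L(0) = num(0)/den(0) = 5/1.2 = 4.167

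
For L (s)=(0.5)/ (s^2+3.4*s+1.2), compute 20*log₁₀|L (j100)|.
Substitute s = j*100: L(j100) = -4.99482e-05 - 1.69844e-06j.
|L(j100)| = sqrt(Re² + Im²) = 4.998e-05.
20*log₁₀(4.998e-05) = -86.02 dB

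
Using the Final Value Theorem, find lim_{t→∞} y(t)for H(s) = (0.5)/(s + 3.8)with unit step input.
FVT: lim_{t→∞} y(t) = lim_{s→0} s*Y(s) where Y(s) = H(s)/s.
= lim_{s→0} H(s) = H(0) = num(0)/den(0) = 0.5/3.8 = 0.1316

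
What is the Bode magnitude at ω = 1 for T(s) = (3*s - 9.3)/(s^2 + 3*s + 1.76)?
Substitute s = j*1: T(j1) = 0.201721 + 3.1511j.
|T(j1)| = sqrt(Re² + Im²) = 3.158.
20*log₁₀(3.158) = 9.99 dB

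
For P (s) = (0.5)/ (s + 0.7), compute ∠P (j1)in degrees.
Substitute s = j*1: P(j1) = 0.234899 - 0.33557j.
∠P(j1) = atan2(Im, Re) = atan2(-0.33557, 0.234899) = -55.01°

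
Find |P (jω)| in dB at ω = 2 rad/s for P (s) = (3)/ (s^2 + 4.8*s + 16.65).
Substitute s = j*2: P(j2) = 0.150486 - 0.114203j.
|P(j2)| = sqrt(Re² + Im²) = 0.1889.
20*log₁₀(0.1889) = -14.47 dB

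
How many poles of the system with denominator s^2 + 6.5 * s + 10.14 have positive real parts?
s^2 + 6.5*s + 10.14 = (s + 2.6)(s + 3.9). Poles: -2.6, -3.9. RHP poles (Re>0): 0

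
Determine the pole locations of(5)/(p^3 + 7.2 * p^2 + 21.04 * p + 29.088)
Set denominator = 0: p^3 + 7.2*p^2 + 21.04*p + 29.088 = (p + 3.6)(p^2 + 3.6*p + 8.08) = 0 → Poles: -1.8 + 2.2j, -1.8 - 2.2j, -3.6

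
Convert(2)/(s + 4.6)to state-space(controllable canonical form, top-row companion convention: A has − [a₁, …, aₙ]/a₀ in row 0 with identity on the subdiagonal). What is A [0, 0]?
Reachable canonical form for den = s + 4.6: top row of A = -[a₁,a₂,...,aₙ]/a₀, ones on the subdiagonal, zeros elsewhere.
A = [[-4.6]].
A[0,0] = -4.6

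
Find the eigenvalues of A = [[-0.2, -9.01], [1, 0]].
Eigenvalues solve det(λI - A) = 0.
Characteristic polynomial: λ^2 + 0.2*λ + 9.01 = 0.
Roots: -0.1 + 3j, -0.1 - 3j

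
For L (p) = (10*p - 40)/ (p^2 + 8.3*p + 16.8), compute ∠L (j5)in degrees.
Substitute p = j*5: L(j5) = 1.34284 + 0.698523j.
∠L(j5) = atan2(Im, Re) = atan2(0.698523, 1.34284) = 27.48°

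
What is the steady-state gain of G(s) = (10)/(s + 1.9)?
DC gain = G(0) = num(0)/den(0) = 10/1.9 = 5.263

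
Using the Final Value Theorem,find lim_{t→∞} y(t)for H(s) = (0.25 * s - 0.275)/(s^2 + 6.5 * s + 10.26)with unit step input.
FVT: lim_{t→∞} y(t) = lim_{s→0} s*Y(s) where Y(s) = H(s)/s.
= lim_{s→0} H(s) = H(0) = num(0)/den(0) = -0.275/10.26 = -0.0268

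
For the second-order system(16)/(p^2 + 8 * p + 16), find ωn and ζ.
Standard form: ωn²/(p²+2ζωn·p+ωn²).
const=16=ωn² → ωn=4, p coeff=8=2ζωn → ζ=1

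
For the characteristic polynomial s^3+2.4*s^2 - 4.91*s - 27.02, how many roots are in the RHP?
s^3 + 2.4*s^2 - 4.91*s - 27.02 = (s - 2.8)(s^2 + 5.2*s + 9.65). Poles: -2.6 + 1.7j, -2.6 - 1.7j, 2.8. RHP poles (Re>0): 1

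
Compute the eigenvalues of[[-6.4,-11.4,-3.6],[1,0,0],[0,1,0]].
Eigenvalues solve det(λI - A) = 0.
Characteristic polynomial: λ^3 + 6.4*λ^2 + 11.4*λ + 3.6 = 0.
Factor: (λ + 3)(λ + 3)(λ + 0.4) = 0.
Roots: -0.4, -3, -3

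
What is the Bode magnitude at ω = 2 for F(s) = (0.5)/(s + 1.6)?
Substitute s = j*2: F(j2) = 0.121951 - 0.152439j.
|F(j2)| = sqrt(Re² + Im²) = 0.1952.
20*log₁₀(0.1952) = -14.19 dB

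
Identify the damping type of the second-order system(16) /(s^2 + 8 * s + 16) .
Standard form: ωn²/(s²+2ζωn·s+ωn²) gives ωn=4, ζ=1.
Critically damped (ζ = 1)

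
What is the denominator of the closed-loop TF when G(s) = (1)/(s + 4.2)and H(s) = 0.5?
Characteristic poly = G_den * H_den + G_num * H_num = (s + 4.2) + (0.5) = s + 4.7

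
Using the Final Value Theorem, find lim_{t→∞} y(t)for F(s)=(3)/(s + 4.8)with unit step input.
FVT: lim_{t→∞} y(t) = lim_{s→0} s*Y(s) where Y(s) = F(s)/s.
= lim_{s→0} F(s) = F(0) = num(0)/den(0) = 3/4.8 = 0.625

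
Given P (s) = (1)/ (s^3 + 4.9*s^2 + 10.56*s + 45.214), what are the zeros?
Numerator is a nonzero constant (1) → Zeros: none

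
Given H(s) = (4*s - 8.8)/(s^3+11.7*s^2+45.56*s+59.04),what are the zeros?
Set numerator = 0: 4*s - 8.8 = 0 → Zeros: 2.2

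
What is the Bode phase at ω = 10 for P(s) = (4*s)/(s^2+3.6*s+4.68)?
Substitute s = j*10: P(j10) = 0.138703 - 0.367254j.
∠P(j10) = atan2(Im, Re) = atan2(-0.367254, 0.138703) = -69.31°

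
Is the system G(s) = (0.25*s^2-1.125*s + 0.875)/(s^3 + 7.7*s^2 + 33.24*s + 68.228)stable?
Denominator: s^3 + 7.7*s^2 + 33.24*s + 68.228 = (s + 3.7)(s^2 + 4*s + 18.44). Poles: -2 + 3.8j, -2 - 3.8j, -3.7. All Re(p)<0: Yes (stable)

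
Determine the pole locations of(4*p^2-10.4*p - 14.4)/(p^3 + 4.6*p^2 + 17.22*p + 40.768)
Set denominator = 0: p^3 + 4.6*p^2 + 17.22*p + 40.768 = (p + 3.2)(p^2 + 1.4*p + 12.74) = 0 → Poles: -0.7 + 3.5j, -0.7 - 3.5j, -3.2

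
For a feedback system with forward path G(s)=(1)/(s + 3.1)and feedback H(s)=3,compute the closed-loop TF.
Closed-loop T = G/(1+GH).
Numerator: G_num * H_den = 1.
Denominator: G_den * H_den + G_num * H_num = (s + 3.1) + (3) = s + 6.1.
T(s) = (1)/(s + 6.1)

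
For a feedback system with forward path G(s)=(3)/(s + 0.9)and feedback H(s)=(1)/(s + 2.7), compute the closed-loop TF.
Closed-loop T = G/(1+GH).
Numerator: G_num * H_den = 3*s + 8.1.
Denominator: G_den * H_den + G_num * H_num = (s^2 + 3.6*s + 2.43) + (3) = s^2 + 3.6*s + 5.43.
T(s) = (3*s + 8.1)/(s^2 + 3.6*s + 5.43)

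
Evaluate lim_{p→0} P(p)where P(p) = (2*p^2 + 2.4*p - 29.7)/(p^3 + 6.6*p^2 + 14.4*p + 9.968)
DC gain = P(0) = num(0)/den(0) = -29.7/9.968 = -2.98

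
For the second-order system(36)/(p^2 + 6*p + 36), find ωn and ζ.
Standard form: ωn²/(p²+2ζωn·p+ωn²).
const=36=ωn² → ωn=6, p coeff=6=2ζωn → ζ=0.5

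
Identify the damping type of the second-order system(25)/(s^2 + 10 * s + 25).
Standard form: ωn²/(s²+2ζωn·s+ωn²) gives ωn=5, ζ=1.
Critically damped (ζ = 1)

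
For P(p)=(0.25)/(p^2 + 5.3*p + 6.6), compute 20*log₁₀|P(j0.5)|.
Substitute p = j*0.5: P(j0.5) = 0.0335305 - 0.013993j.
|P(j0.5)| = sqrt(Re² + Im²) = 0.03633.
20*log₁₀(0.03633) = -28.79 dB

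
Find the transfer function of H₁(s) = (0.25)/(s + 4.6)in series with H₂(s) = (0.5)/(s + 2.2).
Series: H = H₁ · H₂ = (n₁·n₂)/(d₁·d₂).
Num: n₁·n₂ = 0.125. Den: d₁·d₂ = s^2 + 6.8*s + 10.12.
H(s) = (0.125)/(s^2 + 6.8*s + 10.12)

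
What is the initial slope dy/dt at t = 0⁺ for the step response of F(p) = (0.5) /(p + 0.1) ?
IVT: y'(0⁺) = lim_{p→∞} p²·Y(p) = lim_{p→∞} p·F(p).
deg(num) = 0, deg(den) = 1, relative degree = 1, so p·F(p) → (leading num)/(leading den) = 0.5/1 = 0.5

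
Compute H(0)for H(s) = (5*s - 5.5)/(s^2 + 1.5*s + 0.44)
DC gain = H(0) = num(0)/den(0) = -5.5/0.44 = -12.5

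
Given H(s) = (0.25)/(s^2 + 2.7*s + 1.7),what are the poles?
Set denominator = 0: s^2 + 2.7*s + 1.7 = (s + 1.7)(s + 1) = 0 → Poles: -1, -1.7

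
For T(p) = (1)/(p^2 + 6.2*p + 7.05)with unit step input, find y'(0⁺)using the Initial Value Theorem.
IVT: y'(0⁺) = lim_{p→∞} p²·Y(p) = lim_{p→∞} p·T(p).
deg(num) = 0, deg(den) = 2, relative degree = 2 ≥ 2, so p·T(p) → 0. Initial slope = 0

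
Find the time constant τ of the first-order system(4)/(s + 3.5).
First-order system: τ = -1/pole. Pole = -3.5. τ = -1/(-3.5) = 0.2857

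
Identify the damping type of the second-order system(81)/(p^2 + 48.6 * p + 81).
Standard form: ωn²/(p²+2ζωn·p+ωn²) gives ωn=9, ζ=2.7.
Overdamped (ζ = 2.7 > 1)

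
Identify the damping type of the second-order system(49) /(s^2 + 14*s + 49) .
Standard form: ωn²/(s²+2ζωn·s+ωn²) gives ωn=7, ζ=1.
Critically damped (ζ = 1)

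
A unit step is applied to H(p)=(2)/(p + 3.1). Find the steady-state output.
FVT: lim_{t→∞} y(t) = lim_{p→0} p*Y(p) where Y(p) = H(p)/p.
= lim_{p→0} H(p) = H(0) = num(0)/den(0) = 2/3.1 = 0.6452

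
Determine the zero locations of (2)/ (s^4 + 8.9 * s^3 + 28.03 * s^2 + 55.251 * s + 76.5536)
Numerator is a nonzero constant (2) → Zeros: none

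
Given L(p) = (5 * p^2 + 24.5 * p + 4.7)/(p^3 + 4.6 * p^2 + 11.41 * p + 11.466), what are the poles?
Set denominator = 0: p^3 + 4.6*p^2 + 11.41*p + 11.466 = (p + 1.8)(p^2 + 2.8*p + 6.37) = 0 → Poles: -1.4 + 2.1j, -1.4 - 2.1j, -1.8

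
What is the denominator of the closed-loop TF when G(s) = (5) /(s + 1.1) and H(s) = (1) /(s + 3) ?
Characteristic poly = G_den * H_den + G_num * H_num = (s^2 + 4.1*s + 3.3) + (5) = s^2 + 4.1*s + 8.3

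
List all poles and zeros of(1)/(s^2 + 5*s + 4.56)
Set denominator = 0: s^2 + 5*s + 4.56 = (s + 1.2)(s + 3.8) = 0 → Poles: -1.2, -3.8
Numerator is a nonzero constant (1) → Zeros: none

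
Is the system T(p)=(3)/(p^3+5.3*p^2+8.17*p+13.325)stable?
Denominator: p^3 + 5.3*p^2 + 8.17*p + 13.325 = (p + 4.1)(p^2 + 1.2*p + 3.25). Poles: -0.6 + 1.7j, -0.6 - 1.7j, -4.1. All Re(p)<0: Yes (stable)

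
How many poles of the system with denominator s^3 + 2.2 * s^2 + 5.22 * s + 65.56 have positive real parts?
s^3 + 2.2*s^2 + 5.22*s + 65.56 = (s + 4.4)(s^2 - 2.2*s + 14.9). Poles: -4.4, 1.1 + 3.7j, 1.1 - 3.7j. RHP poles (Re>0): 2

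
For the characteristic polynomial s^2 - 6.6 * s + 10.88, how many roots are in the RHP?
s^2 - 6.6*s + 10.88 = (s - 3.4)(s - 3.2). Poles: 3.2, 3.4. RHP poles (Re>0): 2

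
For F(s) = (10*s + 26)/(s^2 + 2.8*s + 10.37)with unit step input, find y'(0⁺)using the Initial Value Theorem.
IVT: y'(0⁺) = lim_{s→∞} s²·Y(s) = lim_{s→∞} s·F(s).
deg(num) = 1, deg(den) = 2, relative degree = 1, so s·F(s) → (leading num)/(leading den) = 10/1 = 10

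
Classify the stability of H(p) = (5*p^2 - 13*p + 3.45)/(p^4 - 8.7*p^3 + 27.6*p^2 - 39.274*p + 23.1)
Denominator: p^4 - 8.7*p^3 + 27.6*p^2 - 39.274*p + 23.1 = (p - 2.8)(p - 3.3)(p^2 - 2.6*p + 2.5). Poles: 1.3 + 0.9j, 1.3 - 0.9j, 2.8, 3.3. Unstable (4 pole(s) in RHP)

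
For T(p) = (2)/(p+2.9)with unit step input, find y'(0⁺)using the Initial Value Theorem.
IVT: y'(0⁺) = lim_{p→∞} p²·Y(p) = lim_{p→∞} p·T(p).
deg(num) = 0, deg(den) = 1, relative degree = 1, so p·T(p) → (leading num)/(leading den) = 2/1 = 2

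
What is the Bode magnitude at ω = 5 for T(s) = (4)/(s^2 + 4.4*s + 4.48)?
Substitute s = j*5: T(j5) = -0.0906891 - 0.09723j.
|T(j5)| = sqrt(Re² + Im²) = 0.133.
20*log₁₀(0.133) = -17.53 dB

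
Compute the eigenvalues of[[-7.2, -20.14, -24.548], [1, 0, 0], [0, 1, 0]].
Eigenvalues solve det(λI - A) = 0.
Characteristic polynomial: λ^3 + 7.2*λ^2 + 20.14*λ + 24.548 = 0.
Factor: (λ + 3.4)(λ^2 + 3.8*λ + 7.22) = 0.
Roots: -1.9 + 1.9j, -1.9 - 1.9j, -3.4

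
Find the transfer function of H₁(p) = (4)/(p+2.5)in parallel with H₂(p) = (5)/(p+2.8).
Parallel: H = H₁ + H₂ = (n₁·d₂ + n₂·d₁)/(d₁·d₂).
n₁·d₂ = 4*p + 11.2. n₂·d₁ = 5*p + 12.5. Sum = 9*p + 23.7. d₁·d₂ = p^2 + 5.3*p + 7.
H(p) = (9*p + 23.7)/(p^2 + 5.3*p + 7)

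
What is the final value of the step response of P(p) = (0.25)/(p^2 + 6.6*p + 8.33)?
FVT: lim_{t→∞} y(t) = lim_{p→0} p*Y(p) where Y(p) = P(p)/p.
= lim_{p→0} P(p) = P(0) = num(0)/den(0) = 0.25/8.33 = 0.03001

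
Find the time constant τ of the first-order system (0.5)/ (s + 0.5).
First-order system: τ = -1/pole. Pole = -0.5. τ = -1/(-0.5) = 2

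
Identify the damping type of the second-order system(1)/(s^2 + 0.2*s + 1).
Standard form: ωn²/(s²+2ζωn·s+ωn²) gives ωn=1, ζ=0.1.
Underdamped (ζ = 0.1 < 1)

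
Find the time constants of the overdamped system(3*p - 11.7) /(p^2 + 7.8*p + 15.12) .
Overdamped: real poles at -3.6, -4.2. τ = -1/pole → τ₁ = 0.2778, τ₂ = 0.2381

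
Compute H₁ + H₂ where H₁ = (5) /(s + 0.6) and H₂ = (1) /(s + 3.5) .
Parallel: H = H₁ + H₂ = (n₁·d₂ + n₂·d₁)/(d₁·d₂).
n₁·d₂ = 5*s + 17.5. n₂·d₁ = s + 0.6. Sum = 6*s + 18.1. d₁·d₂ = s^2 + 4.1*s + 2.1.
H(s) = (6*s + 18.1)/(s^2 + 4.1*s + 2.1)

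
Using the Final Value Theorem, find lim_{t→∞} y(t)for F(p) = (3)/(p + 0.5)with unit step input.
FVT: lim_{t→∞} y(t) = lim_{p→0} p*Y(p) where Y(p) = F(p)/p.
= lim_{p→0} F(p) = F(0) = num(0)/den(0) = 3/0.5 = 6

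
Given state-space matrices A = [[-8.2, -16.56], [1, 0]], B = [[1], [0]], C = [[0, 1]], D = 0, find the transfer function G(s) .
G(s) = C(sI - A)⁻¹B + D.
Characteristic polynomial det(sI - A) = s^2 + 8.2*s + 16.56.
Numerator from C·adj(sI-A)·B + D·det(sI-A) = 1.
G(s) = (1)/(s^2 + 8.2*s + 16.56)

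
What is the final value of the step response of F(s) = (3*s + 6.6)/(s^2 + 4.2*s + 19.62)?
FVT: lim_{t→∞} y(t) = lim_{s→0} s*Y(s) where Y(s) = F(s)/s.
= lim_{s→0} F(s) = F(0) = num(0)/den(0) = 6.6/19.62 = 0.3364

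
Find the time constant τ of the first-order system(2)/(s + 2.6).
First-order system: τ = -1/pole. Pole = -2.6. τ = -1/(-2.6) = 0.3846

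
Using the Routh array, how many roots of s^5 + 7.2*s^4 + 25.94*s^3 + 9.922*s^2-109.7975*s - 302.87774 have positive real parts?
Routh array:
s^5: [1, 25.94, -109.7975]; s^4: [7.2, 9.922, -302.87774]; s^3: [24.5619, -67.7311]; s^2: [29.7765, -302.87774]; s^1: [182.106]; s^0: [-302.87774]
First column: [1, 7.2, 24.5619, 29.7765, 182.106, -302.87774]. Sign changes = RHP roots = 1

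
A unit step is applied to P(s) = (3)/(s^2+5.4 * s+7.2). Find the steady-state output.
FVT: lim_{t→∞} y(t) = lim_{s→0} s*Y(s) where Y(s) = P(s)/s.
= lim_{s→0} P(s) = P(0) = num(0)/den(0) = 3/7.2 = 0.4167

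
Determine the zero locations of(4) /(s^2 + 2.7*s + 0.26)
Numerator is a nonzero constant (4) → Zeros: none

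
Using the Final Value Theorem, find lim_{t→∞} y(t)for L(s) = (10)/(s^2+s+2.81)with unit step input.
FVT: lim_{t→∞} y(t) = lim_{s→0} s*Y(s) where Y(s) = L(s)/s.
= lim_{s→0} L(s) = L(0) = num(0)/den(0) = 10/2.81 = 3.559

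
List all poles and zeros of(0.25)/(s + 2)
Set denominator = 0: s + 2 = 0 → Poles: -2
Numerator is a nonzero constant (0.25) → Zeros: none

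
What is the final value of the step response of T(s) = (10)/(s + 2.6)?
FVT: lim_{t→∞} y(t) = lim_{s→0} s*Y(s) where Y(s) = T(s)/s.
= lim_{s→0} T(s) = T(0) = num(0)/den(0) = 10/2.6 = 3.846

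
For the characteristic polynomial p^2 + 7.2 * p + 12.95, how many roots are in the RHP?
p^2 + 7.2*p + 12.95 = (p + 3.5)(p + 3.7). Poles: -3.5, -3.7. RHP poles (Re>0): 0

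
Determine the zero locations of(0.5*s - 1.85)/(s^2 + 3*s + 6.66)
Set numerator = 0: 0.5*s - 1.85 = 0 → Zeros: 3.7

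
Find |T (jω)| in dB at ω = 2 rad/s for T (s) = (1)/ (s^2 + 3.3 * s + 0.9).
Substitute s = j*2: T(j2) = -0.0583036 - 0.12413j.
|T(j2)| = sqrt(Re² + Im²) = 0.1371.
20*log₁₀(0.1371) = -17.26 dB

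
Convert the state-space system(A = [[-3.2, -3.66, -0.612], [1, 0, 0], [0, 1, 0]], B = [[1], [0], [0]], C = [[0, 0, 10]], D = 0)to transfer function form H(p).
H(p) = C(pI - A)⁻¹B + D.
Characteristic polynomial det(pI - A) = p^3 + 3.2*p^2 + 3.66*p + 0.612.
Numerator from C·adj(pI-A)·B + D·det(pI-A) = 10.
H(p) = (10)/(p^3 + 3.2*p^2 + 3.66*p + 0.612)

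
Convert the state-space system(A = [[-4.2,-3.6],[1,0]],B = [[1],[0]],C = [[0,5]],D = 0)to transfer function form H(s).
H(s) = C(sI - A)⁻¹B + D.
Characteristic polynomial det(sI - A) = s^2 + 4.2*s + 3.6.
Numerator from C·adj(sI-A)·B + D·det(sI-A) = 5.
H(s) = (5)/(s^2 + 4.2*s + 3.6)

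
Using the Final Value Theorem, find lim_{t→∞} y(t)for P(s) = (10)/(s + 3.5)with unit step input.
FVT: lim_{t→∞} y(t) = lim_{s→0} s*Y(s) where Y(s) = P(s)/s.
= lim_{s→0} P(s) = P(0) = num(0)/den(0) = 10/3.5 = 2.857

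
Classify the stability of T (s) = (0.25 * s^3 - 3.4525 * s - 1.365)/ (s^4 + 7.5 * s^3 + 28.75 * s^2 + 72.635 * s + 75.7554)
Denominator: s^4 + 7.5*s^3 + 28.75*s^2 + 72.635*s + 75.7554 = (s + 2.1)(s + 3.4)(s^2 + 2*s + 10.61). Poles: -1 + 3.1j, -1 - 3.1j, -2.1, -3.4. Stable (all poles in LHP)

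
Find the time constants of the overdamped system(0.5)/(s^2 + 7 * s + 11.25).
Overdamped: real poles at -4.5, -2.5. τ = -1/pole → τ₁ = 0.2222, τ₂ = 0.4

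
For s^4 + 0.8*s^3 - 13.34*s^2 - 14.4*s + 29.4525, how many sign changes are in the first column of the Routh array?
Routh array:
s^4: [1, -13.34, 29.4525]; s^3: [0.8, -14.4]; s^2: [4.66, 29.4525]; s^1: [-19.4562]; s^0: [29.4525]
First column: [1, 0.8, 4.66, -19.4562, 29.4525]. Sign changes = 2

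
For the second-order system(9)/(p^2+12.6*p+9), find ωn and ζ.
Standard form: ωn²/(p²+2ζωn·p+ωn²).
const=9=ωn² → ωn=3, p coeff=12.6=2ζωn → ζ=2.1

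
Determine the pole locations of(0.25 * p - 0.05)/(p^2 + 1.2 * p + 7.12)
Set denominator = 0: p^2 + 1.2*p + 7.12 = 0 → Poles: -0.6 + 2.6j, -0.6 - 2.6j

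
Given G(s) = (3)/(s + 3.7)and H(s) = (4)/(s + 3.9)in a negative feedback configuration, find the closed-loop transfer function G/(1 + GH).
Closed-loop T = G/(1+GH).
Numerator: G_num * H_den = 3*s + 11.7.
Denominator: G_den * H_den + G_num * H_num = (s^2 + 7.6*s + 14.43) + (12) = s^2 + 7.6*s + 26.43.
T(s) = (3*s + 11.7)/(s^2 + 7.6*s + 26.43)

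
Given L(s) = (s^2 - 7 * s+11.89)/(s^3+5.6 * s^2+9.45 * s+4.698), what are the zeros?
Set numerator = 0: s^2 - 7*s + 11.89 = (s - 2.9)(s - 4.1) = 0 → Zeros: 2.9, 4.1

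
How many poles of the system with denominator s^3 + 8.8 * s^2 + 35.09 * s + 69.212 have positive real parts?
s^3 + 8.8*s^2 + 35.09*s + 69.212 = (s + 4.4)(s^2 + 4.4*s + 15.73). Poles: -2.2 + 3.3j, -2.2 - 3.3j, -4.4. RHP poles (Re>0): 0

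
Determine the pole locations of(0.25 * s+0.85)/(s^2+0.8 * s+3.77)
Set denominator = 0: s^2 + 0.8*s + 3.77 = 0 → Poles: -0.4 + 1.9j, -0.4 - 1.9j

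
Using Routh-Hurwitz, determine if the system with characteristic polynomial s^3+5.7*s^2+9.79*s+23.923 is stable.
Routh array:
s^3: [1, 9.79]; s^2: [5.7, 23.923]; s^1: [5.59298]; s^0: [23.923]
First column: [1, 5.7, 5.59298, 23.923]. Sign changes = 0.
Yes, stable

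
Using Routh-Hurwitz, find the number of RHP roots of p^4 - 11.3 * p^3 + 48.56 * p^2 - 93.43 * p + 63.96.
Routh array:
p^4: [1, 48.56, 63.96]; p^3: [-11.3, -93.43]; p^2: [40.2919, 63.96]; p^1: [-75.4922]; p^0: [63.96]
First column: [1, -11.3, 40.2919, -75.4922, 63.96]. Sign changes = RHP roots = 4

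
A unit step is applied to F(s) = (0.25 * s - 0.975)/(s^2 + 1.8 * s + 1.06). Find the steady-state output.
FVT: lim_{t→∞} y(t) = lim_{s→0} s*Y(s) where Y(s) = F(s)/s.
= lim_{s→0} F(s) = F(0) = num(0)/den(0) = -0.975/1.06 = -0.9198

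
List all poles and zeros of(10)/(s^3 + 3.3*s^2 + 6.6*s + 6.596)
Set denominator = 0: s^3 + 3.3*s^2 + 6.6*s + 6.596 = (s + 1.7)(s^2 + 1.6*s + 3.88) = 0 → Poles: -0.8 + 1.8j, -0.8 - 1.8j, -1.7
Numerator is a nonzero constant (10) → Zeros: none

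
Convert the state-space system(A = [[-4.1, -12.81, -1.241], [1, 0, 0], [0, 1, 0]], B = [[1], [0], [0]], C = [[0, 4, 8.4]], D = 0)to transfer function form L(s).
L(s) = C(sI - A)⁻¹B + D.
Characteristic polynomial det(sI - A) = s^3 + 4.1*s^2 + 12.81*s + 1.241.
Numerator from C·adj(sI-A)·B + D·det(sI-A) = 4*s + 8.4.
L(s) = (4*s + 8.4)/(s^3 + 4.1*s^2 + 12.81*s + 1.241)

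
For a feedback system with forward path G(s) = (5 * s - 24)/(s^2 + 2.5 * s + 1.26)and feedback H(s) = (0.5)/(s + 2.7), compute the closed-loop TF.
Closed-loop T = G/(1+GH).
Numerator: G_num * H_den = 5*s^2 - 10.5*s - 64.8.
Denominator: G_den * H_den + G_num * H_num = (s^3 + 5.2*s^2 + 8.01*s + 3.402) + (2.5*s - 12) = s^3 + 5.2*s^2 + 10.51*s - 8.598.
T(s) = (5*s^2 - 10.5*s - 64.8)/(s^3 + 5.2*s^2 + 10.51*s - 8.598)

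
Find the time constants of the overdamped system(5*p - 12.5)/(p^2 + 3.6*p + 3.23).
Overdamped: real poles at -1.9, -1.7. τ = -1/pole → τ₁ = 0.5263, τ₂ = 0.5882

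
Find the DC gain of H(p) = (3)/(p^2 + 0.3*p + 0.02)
DC gain = H(0) = num(0)/den(0) = 3/0.02 = 150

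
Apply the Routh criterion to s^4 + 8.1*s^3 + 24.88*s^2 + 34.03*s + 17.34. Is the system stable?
Routh array:
s^4: [1, 24.88, 17.34]; s^3: [8.1, 34.03]; s^2: [20.6788, 17.34]; s^1: [27.2378]; s^0: [17.34]
First column: [1, 8.1, 20.6788, 27.2378, 17.34]. Sign changes = 0.
Yes, stable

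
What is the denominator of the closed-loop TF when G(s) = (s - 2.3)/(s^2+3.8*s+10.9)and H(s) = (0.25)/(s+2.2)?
Characteristic poly = G_den * H_den + G_num * H_num = (s^3 + 6*s^2 + 19.26*s + 23.98) + (0.25*s - 0.575) = s^3 + 6*s^2 + 19.51*s + 23.405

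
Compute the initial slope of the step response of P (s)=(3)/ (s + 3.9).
IVT: y'(0⁺) = lim_{s→∞} s²·Y(s) = lim_{s→∞} s·P(s).
deg(num) = 0, deg(den) = 1, relative degree = 1, so s·P(s) → (leading num)/(leading den) = 3/1 = 3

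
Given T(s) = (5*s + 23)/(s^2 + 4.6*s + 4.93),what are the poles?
Set denominator = 0: s^2 + 4.6*s + 4.93 = (s + 1.7)(s + 2.9) = 0 → Poles: -1.7, -2.9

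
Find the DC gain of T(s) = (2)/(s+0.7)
DC gain = T(0) = num(0)/den(0) = 2/0.7 = 2.857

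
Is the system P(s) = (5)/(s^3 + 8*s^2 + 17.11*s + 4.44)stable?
Denominator: s^3 + 8*s^2 + 17.11*s + 4.44 = (s + 3.7)(s + 4)(s + 0.3). Poles: -0.3, -3.7, -4. All Re(p)<0: Yes (stable)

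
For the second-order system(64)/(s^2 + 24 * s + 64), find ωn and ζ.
Standard form: ωn²/(s²+2ζωn·s+ωn²).
const=64=ωn² → ωn=8, s coeff=24=2ζωn → ζ=1.5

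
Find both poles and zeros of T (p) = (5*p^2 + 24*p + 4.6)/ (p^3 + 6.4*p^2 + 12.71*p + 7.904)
Set denominator = 0: p^3 + 6.4*p^2 + 12.71*p + 7.904 = (p + 1.9)(p + 3.2)(p + 1.3) = 0 → Poles: -1.3, -1.9, -3.2
Set numerator = 0: 5*p^2 + 24*p + 4.6 = 5*(p + 0.2)(p + 4.6) = 0 → Zeros: -0.2, -4.6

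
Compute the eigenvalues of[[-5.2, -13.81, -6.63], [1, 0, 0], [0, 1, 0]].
Eigenvalues solve det(λI - A) = 0.
Characteristic polynomial: λ^3 + 5.2*λ^2 + 13.81*λ + 6.63 = 0.
Factor: (λ + 0.6)(λ^2 + 4.6*λ + 11.05) = 0.
Roots: -0.6, -2.3 + 2.4j, -2.3 - 2.4j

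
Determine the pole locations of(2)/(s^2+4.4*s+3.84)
Set denominator = 0: s^2 + 4.4*s + 3.84 = (s + 1.2)(s + 3.2) = 0 → Poles: -1.2, -3.2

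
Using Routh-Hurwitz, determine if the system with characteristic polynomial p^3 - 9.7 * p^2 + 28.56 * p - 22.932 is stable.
Routh array:
p^3: [1, 28.56]; p^2: [-9.7, -22.932]; p^1: [26.1959]; p^0: [-22.932]
First column: [1, -9.7, 26.1959, -22.932]. Sign changes = 3.
No, unstable (3 RHP root(s))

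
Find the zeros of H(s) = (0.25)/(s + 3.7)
Numerator is a nonzero constant (0.25) → Zeros: none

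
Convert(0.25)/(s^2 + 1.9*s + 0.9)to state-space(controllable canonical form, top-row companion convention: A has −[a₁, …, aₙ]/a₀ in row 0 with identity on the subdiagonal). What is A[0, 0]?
Reachable canonical form for den = s^2 + 1.9*s + 0.9: top row of A = -[a₁,a₂,...,aₙ]/a₀, ones on the subdiagonal, zeros elsewhere.
A = [[-1.9, -0.9], [1, 0]].
A[0,0] = -1.9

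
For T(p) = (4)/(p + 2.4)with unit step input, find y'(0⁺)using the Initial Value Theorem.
IVT: y'(0⁺) = lim_{p→∞} p²·Y(p) = lim_{p→∞} p·T(p).
deg(num) = 0, deg(den) = 1, relative degree = 1, so p·T(p) → (leading num)/(leading den) = 4/1 = 4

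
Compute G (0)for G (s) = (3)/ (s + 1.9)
DC gain = G(0) = num(0)/den(0) = 3/1.9 = 1.579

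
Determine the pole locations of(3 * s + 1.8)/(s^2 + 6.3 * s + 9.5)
Set denominator = 0: s^2 + 6.3*s + 9.5 = (s + 2.5)(s + 3.8) = 0 → Poles: -2.5, -3.8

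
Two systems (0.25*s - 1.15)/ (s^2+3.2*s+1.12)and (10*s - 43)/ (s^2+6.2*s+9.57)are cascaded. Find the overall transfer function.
Series: H = H₁ · H₂ = (n₁·n₂)/(d₁·d₂).
Num: n₁·n₂ = 2.5*s^2 - 22.25*s + 49.45. Den: d₁·d₂ = s^4 + 9.4*s^3 + 30.53*s^2 + 37.568*s + 10.7184.
H(s) = (2.5*s^2 - 22.25*s + 49.45)/(s^4 + 9.4*s^3 + 30.53*s^2 + 37.568*s + 10.7184)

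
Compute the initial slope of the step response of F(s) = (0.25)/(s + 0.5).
IVT: y'(0⁺) = lim_{s→∞} s²·Y(s) = lim_{s→∞} s·F(s).
deg(num) = 0, deg(den) = 1, relative degree = 1, so s·F(s) → (leading num)/(leading den) = 0.25/1 = 0.25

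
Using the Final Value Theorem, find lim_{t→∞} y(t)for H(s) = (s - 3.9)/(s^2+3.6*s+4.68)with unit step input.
FVT: lim_{t→∞} y(t) = lim_{s→0} s*Y(s) where Y(s) = H(s)/s.
= lim_{s→0} H(s) = H(0) = num(0)/den(0) = -3.9/4.68 = -0.8333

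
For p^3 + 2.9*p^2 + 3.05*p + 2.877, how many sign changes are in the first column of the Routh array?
Routh array:
p^3: [1, 3.05]; p^2: [2.9, 2.877]; p^1: [2.05793]; p^0: [2.877]
First column: [1, 2.9, 2.05793, 2.877]. Sign changes = 0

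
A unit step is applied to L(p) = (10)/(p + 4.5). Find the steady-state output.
FVT: lim_{t→∞} y(t) = lim_{p→0} p*Y(p) where Y(p) = L(p)/p.
= lim_{p→0} L(p) = L(0) = num(0)/den(0) = 10/4.5 = 2.222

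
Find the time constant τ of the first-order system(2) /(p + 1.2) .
First-order system: τ = -1/pole. Pole = -1.2. τ = -1/(-1.2) = 0.8333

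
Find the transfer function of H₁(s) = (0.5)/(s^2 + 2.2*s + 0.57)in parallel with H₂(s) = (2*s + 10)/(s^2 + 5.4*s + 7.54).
Parallel: H = H₁ + H₂ = (n₁·d₂ + n₂·d₁)/(d₁·d₂).
n₁·d₂ = 0.5*s^2 + 2.7*s + 3.77. n₂·d₁ = 2*s^3 + 14.4*s^2 + 23.14*s + 5.7. Sum = 2*s^3 + 14.9*s^2 + 25.84*s + 9.47. d₁·d₂ = s^4 + 7.6*s^3 + 19.99*s^2 + 19.666*s + 4.2978.
H(s) = (2*s^3 + 14.9*s^2 + 25.84*s + 9.47)/(s^4 + 7.6*s^3 + 19.99*s^2 + 19.666*s + 4.2978)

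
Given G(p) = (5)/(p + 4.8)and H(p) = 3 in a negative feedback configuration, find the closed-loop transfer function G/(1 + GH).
Closed-loop T = G/(1+GH).
Numerator: G_num * H_den = 5.
Denominator: G_den * H_den + G_num * H_num = (p + 4.8) + (15) = p + 19.8.
T(p) = (5)/(p + 19.8)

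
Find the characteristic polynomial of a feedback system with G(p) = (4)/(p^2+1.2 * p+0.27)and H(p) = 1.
Characteristic poly = G_den * H_den + G_num * H_num = (p^2 + 1.2*p + 0.27) + (4) = p^2 + 1.2*p + 4.27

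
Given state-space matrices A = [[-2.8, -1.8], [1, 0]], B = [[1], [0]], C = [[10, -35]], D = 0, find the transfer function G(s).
G(s) = C(sI - A)⁻¹B + D.
Characteristic polynomial det(sI - A) = s^2 + 2.8*s + 1.8.
Numerator from C·adj(sI-A)·B + D·det(sI-A) = 10*s - 35.
G(s) = (10*s - 35)/(s^2 + 2.8*s + 1.8)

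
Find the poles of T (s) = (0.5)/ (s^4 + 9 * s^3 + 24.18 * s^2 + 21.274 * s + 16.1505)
Set denominator = 0: s^4 + 9*s^3 + 24.18*s^2 + 21.274*s + 16.1505 = (s + 3.7)(s + 4.5)(s^2 + 0.8*s + 0.97) = 0 → Poles: -0.4 + 0.9j, -0.4 - 0.9j, -3.7, -4.5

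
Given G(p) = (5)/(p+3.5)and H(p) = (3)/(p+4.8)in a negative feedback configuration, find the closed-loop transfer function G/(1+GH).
Closed-loop T = G/(1+GH).
Numerator: G_num * H_den = 5*p + 24.
Denominator: G_den * H_den + G_num * H_num = (p^2 + 8.3*p + 16.8) + (15) = p^2 + 8.3*p + 31.8.
T(p) = (5*p + 24)/(p^2 + 8.3*p + 31.8)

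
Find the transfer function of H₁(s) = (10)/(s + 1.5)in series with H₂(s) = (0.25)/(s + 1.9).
Series: H = H₁ · H₂ = (n₁·n₂)/(d₁·d₂).
Num: n₁·n₂ = 2.5. Den: d₁·d₂ = s^2 + 3.4*s + 2.85.
H(s) = (2.5)/(s^2 + 3.4*s + 2.85)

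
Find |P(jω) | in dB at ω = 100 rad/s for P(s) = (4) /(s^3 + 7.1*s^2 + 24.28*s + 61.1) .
Substitute s = j*100: P(j100) = -2.83704e-07 + 3.98956e-06j.
|P(j100)| = sqrt(Re² + Im²) = 4e-06.
20*log₁₀(4e-06) = -107.96 dB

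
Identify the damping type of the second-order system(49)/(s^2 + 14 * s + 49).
Standard form: ωn²/(s²+2ζωn·s+ωn²) gives ωn=7, ζ=1.
Critically damped (ζ = 1)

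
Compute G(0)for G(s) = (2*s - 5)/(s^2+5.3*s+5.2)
DC gain = G(0) = num(0)/den(0) = -5/5.2 = -0.9615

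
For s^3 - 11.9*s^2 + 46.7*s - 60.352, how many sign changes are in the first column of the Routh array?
Routh array:
s^3: [1, 46.7]; s^2: [-11.9, -60.352]; s^1: [41.6284]; s^0: [-60.352]
First column: [1, -11.9, 41.6284, -60.352]. Sign changes = 3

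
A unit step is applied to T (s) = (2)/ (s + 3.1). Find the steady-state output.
FVT: lim_{t→∞} y(t) = lim_{s→0} s*Y(s) where Y(s) = T(s)/s.
= lim_{s→0} T(s) = T(0) = num(0)/den(0) = 2/3.1 = 0.6452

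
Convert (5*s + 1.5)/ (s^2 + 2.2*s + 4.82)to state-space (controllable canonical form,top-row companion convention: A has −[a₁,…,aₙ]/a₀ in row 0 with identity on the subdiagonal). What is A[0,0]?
Reachable canonical form for den = s^2 + 2.2*s + 4.82: top row of A = -[a₁,a₂,...,aₙ]/a₀, ones on the subdiagonal, zeros elsewhere.
A = [[-2.2, -4.82], [1, 0]].
A[0,0] = -2.2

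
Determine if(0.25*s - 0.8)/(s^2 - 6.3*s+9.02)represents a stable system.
Denominator: s^2 - 6.3*s + 9.02 = (s - 2.2)(s - 4.1). Poles: 2.2, 4.1. All Re(p)<0: No (unstable)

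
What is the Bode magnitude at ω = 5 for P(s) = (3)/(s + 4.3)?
Substitute s = j*5: P(j5) = 0.29662 - 0.344907j.
|P(j5)| = sqrt(Re² + Im²) = 0.4549.
20*log₁₀(0.4549) = -6.84 dB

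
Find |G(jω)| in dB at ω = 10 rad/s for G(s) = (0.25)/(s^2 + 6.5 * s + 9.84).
Substitute s = j*10: G(j10) = -0.00182454 - 0.00131538j.
|G(j10)| = sqrt(Re² + Im²) = 0.002249.
20*log₁₀(0.002249) = -52.96 dB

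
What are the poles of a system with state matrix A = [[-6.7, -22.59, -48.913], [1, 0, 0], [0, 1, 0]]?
Eigenvalues solve det(λI - A) = 0.
Characteristic polynomial: λ^3 + 6.7*λ^2 + 22.59*λ + 48.913 = 0.
Factor: (λ + 4.1)(λ^2 + 2.6*λ + 11.93) = 0.
Roots: -1.3 + 3.2j, -1.3 - 3.2j, -4.1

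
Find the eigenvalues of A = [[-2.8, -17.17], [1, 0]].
Eigenvalues solve det(λI - A) = 0.
Characteristic polynomial: λ^2 + 2.8*λ + 17.17 = 0.
Roots: -1.4 + 3.9j, -1.4 - 3.9j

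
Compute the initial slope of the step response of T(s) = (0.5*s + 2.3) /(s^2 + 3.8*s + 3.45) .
IVT: y'(0⁺) = lim_{s→∞} s²·Y(s) = lim_{s→∞} s·T(s).
deg(num) = 1, deg(den) = 2, relative degree = 1, so s·T(s) → (leading num)/(leading den) = 0.5/1 = 0.5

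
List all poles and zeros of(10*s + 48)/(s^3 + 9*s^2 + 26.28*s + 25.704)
Set denominator = 0: s^3 + 9*s^2 + 26.28*s + 25.704 = (s + 4.2)(s^2 + 4.8*s + 6.12) = 0 → Poles: -2.4 + 0.6j, -2.4 - 0.6j, -4.2
Set numerator = 0: 10*s + 48 = 0 → Zeros: -4.8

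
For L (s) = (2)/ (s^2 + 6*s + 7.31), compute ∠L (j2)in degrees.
Substitute s = j*2: L(j2) = 0.0427218 - 0.154883j.
∠L(j2) = atan2(Im, Re) = atan2(-0.154883, 0.0427218) = -74.58°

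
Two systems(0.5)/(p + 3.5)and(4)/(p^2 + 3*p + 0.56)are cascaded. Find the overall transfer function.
Series: H = H₁ · H₂ = (n₁·n₂)/(d₁·d₂).
Num: n₁·n₂ = 2. Den: d₁·d₂ = p^3 + 6.5*p^2 + 11.06*p + 1.96.
H(p) = (2)/(p^3 + 6.5*p^2 + 11.06*p + 1.96)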